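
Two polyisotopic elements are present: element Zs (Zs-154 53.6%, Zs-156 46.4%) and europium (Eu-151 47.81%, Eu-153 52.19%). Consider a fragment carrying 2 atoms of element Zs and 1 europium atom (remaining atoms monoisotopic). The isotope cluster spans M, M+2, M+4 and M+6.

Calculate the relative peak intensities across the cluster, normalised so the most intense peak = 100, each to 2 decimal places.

Element Zs pattern (n=2): 0.287296 : 0.497408 : 0.215296
Europium pattern (n=1): 0.4781 : 0.5219
Convolve the two distributions (both contribute in 2-u steps):
  M: 0.287296×0.4781 = 0.137356
  M+2: 0.287296×0.5219 + 0.497408×0.4781 = 0.387751
  M+4: 0.497408×0.5219 + 0.215296×0.4781 = 0.362530
  M+6: 0.215296×0.5219 = 0.112363
Scale to base peak (0.387751) = 100: 35.42 : 100.00 : 93.50 : 28.98

35.42 : 100.00 : 93.50 : 28.98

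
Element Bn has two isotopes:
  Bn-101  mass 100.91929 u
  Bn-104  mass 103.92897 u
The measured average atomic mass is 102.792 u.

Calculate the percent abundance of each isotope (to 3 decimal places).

Let x be the fractional abundance of Bn-101; then Bn-104 has abundance 1 − x.
100.91929·x + 103.92897·(1 − x) = 102.792
(100.91929 − 103.92897)·x = 102.792 − 103.92897
x = -1.13697 / -3.00968 = 0.37777 → 37.777% Bn-101, 62.223% Bn-104.

Bn-101: 37.777%, Bn-104: 62.223%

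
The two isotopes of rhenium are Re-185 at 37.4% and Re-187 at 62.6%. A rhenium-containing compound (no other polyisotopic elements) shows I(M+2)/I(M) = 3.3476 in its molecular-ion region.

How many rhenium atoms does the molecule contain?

For n independent Re atoms, I(M+2)/I(M) = n · (abundance Re-187) / (abundance Re-185) = n · 0.626/0.374.
n = 3.3476 × 0.374/0.626 = 2.00 ≈ 2

2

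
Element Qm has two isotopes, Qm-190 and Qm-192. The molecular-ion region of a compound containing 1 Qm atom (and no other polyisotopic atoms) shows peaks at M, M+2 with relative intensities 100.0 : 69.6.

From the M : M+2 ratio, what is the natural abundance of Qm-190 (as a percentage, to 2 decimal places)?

58.96%

Let p = fractional abundance of Qm-190. I(M+2)/I(M) = [C(1,1)·p^0·(1−p)] / p^1 = 1·(1−p)/p = 69.6/100.0 = 0.6960
(1−p)/p = 0.6960/1 = 0.6960  ⇒  p = 1/(1 + 0.6960) = 0.5896
Qm-190: 58.96%, Qm-192: 41.04%.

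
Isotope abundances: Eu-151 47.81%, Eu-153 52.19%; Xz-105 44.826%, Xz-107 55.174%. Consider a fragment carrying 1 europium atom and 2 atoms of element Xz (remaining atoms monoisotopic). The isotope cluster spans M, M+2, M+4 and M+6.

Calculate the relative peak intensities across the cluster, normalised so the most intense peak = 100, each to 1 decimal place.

Europium pattern (n=1): 0.4781 : 0.5219
Element Xz pattern (n=2): 0.20093703 : 0.49464594 : 0.30441703
Convolve the two distributions (both contribute in 2-u steps):
  M: 0.4781×0.20093703 = 0.096068
  M+2: 0.4781×0.49464594 + 0.5219×0.20093703 = 0.341359
  M+4: 0.4781×0.30441703 + 0.5219×0.49464594 = 0.403697
  M+6: 0.5219×0.30441703 = 0.158875
Scale to base peak (0.403697) = 100: 23.8 : 84.6 : 100.0 : 39.4

23.8 : 84.6 : 100.0 : 39.4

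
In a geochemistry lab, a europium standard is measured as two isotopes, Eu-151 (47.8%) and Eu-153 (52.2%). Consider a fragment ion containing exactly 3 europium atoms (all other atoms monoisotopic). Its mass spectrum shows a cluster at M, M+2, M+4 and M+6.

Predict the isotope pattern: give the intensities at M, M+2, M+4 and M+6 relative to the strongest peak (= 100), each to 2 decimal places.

Expanding (0.478 + 0.522)^3:
P(M) = 0.478^3 = 0.109215
P(M+2) = 3 × 0.478^2 × 0.522^1 = 0.357806
P(M+4) = 3 × 0.478^1 × 0.522^2 = 0.390742
P(M+6) = 0.522^3 = 0.142237
The M+4 peak is largest (0.390742); scaling to 100 gives 27.95 : 91.57 : 100.00 : 36.40.

27.95 : 91.57 : 100.00 : 36.40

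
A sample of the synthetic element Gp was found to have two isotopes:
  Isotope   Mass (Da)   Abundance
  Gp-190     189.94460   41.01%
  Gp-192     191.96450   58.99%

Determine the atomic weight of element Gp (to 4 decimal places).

Ar = Σ fᵢ·mᵢ = 0.4101 × 189.94460 + 0.5899 × 191.96450
= 77.896280 + 113.239859 = 191.136139 Da

191.1361 Da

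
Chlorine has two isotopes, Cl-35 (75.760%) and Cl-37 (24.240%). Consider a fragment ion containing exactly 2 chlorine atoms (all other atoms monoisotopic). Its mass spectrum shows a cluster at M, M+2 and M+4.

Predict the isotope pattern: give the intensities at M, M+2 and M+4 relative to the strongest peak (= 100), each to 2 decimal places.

Expanding (0.75760 + 0.24240)^2:
P(M) = 0.75760^2 = 0.573958
P(M+2) = 2 × 0.75760^1 × 0.24240^1 = 0.367284
P(M+4) = 0.24240^2 = 0.058758
The M peak is largest (0.573958); scaling to 100 gives 100.00 : 63.99 : 10.24.

100.00 : 63.99 : 10.24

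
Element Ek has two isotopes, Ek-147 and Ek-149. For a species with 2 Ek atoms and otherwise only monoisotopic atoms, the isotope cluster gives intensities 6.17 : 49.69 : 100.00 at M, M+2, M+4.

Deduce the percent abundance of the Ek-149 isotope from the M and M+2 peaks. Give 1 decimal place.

Write p for the Ek-147 fraction. I(M+2)/I(M) = [C(2,1)·p^1·(1−p)] / p^2 = 2·(1−p)/p = 49.69/6.17 = 8.0535
(1−p)/p = 8.0535/2 = 4.0267  ⇒  p = 1/(1 + 4.0267) = 0.1989
Ek-147: 19.9%, Ek-149: 80.1%.

80.1%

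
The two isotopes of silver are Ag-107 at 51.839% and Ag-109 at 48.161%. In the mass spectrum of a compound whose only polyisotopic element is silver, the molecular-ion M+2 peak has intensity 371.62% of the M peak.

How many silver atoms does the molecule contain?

For n independent Ag atoms, I(M+2)/I(M) = n · (abundance Ag-109) / (abundance Ag-107) = n · 0.48161/0.51839.
n = 3.7162 × 0.51839/0.48161 = 4.00 ≈ 4

4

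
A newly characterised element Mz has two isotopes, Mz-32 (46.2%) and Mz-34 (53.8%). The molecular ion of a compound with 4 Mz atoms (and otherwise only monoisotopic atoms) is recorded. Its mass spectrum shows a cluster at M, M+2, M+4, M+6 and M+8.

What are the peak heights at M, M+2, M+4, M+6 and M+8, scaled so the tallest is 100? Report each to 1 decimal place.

The 4 Mz atoms are independent, so intensities follow the terms of (0.462 + 0.538)^4.
P(M) = 0.462^4 = 0.045558
P(M+2) = 4 × 0.462^3 × 0.538^1 = 0.212211
P(M+4) = 6 × 0.462^2 × 0.538^2 = 0.370681
P(M+6) = 4 × 0.462^1 × 0.538^3 = 0.287772
P(M+8) = 0.538^4 = 0.083778
The M+4 peak is largest (0.370681); scaling to 100 gives 12.3 : 57.2 : 100.0 : 77.6 : 22.6.

12.3 : 57.2 : 100.0 : 77.6 : 22.6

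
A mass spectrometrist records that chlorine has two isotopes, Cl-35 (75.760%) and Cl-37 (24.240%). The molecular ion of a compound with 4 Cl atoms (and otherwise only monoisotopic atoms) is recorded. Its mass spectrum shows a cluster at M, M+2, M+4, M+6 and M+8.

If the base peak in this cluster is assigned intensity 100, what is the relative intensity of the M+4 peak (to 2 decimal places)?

47.99

(0.75760 + 0.24240)^4 gives M 0.3294, M+2 0.4216, M+4 0.2023, M+6 0.0432, M+8 0.0035; the largest is M+2.
P(M+2) = C(4,1) × 0.75760^3 × 0.24240^1 = 4 × 0.4348304 × 0.2424 = 0.421612 (base)
P(M+4) = C(4,2) × 0.75760^2 × 0.24240^2 = 6 × 0.57395776 × 0.05875776 = 0.202347
Relative intensity = 0.202347 / 0.421612 × 100 = 47.99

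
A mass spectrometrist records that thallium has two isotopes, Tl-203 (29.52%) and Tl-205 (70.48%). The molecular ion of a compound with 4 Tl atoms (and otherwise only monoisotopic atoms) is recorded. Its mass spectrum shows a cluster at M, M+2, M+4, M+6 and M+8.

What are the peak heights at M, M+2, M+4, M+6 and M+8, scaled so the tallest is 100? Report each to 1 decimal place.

Each Tl atom is independently Tl-203 (p = 0.2952) or Tl-205 (q = 0.7048); the cluster is the binomial expansion (p + q)^4.
P(M) = 0.2952^4 = 0.007594
P(M+2) = 4 × 0.2952^3 × 0.7048^1 = 0.072523
P(M+4) = 6 × 0.2952^2 × 0.7048^2 = 0.259726
P(M+6) = 4 × 0.2952^1 × 0.7048^3 = 0.413403
P(M+8) = 0.7048^4 = 0.246754
The M+6 peak is largest (0.413403); scaling to 100 gives 1.8 : 17.5 : 62.8 : 100.0 : 59.7.

1.8 : 17.5 : 62.8 : 100.0 : 59.7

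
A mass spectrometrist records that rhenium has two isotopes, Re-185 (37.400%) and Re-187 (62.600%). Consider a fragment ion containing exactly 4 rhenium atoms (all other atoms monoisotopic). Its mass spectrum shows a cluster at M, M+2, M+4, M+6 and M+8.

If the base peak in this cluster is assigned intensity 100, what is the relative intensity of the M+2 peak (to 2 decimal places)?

35.69

Term probabilities: M 0.0196, M+2 0.1310, M+4 0.3289, M+6 0.3670, M+8 0.1536. Base peak = M+6.
P(M+6) = C(4,3) × 0.37400^1 × 0.62600^3 = 4 × 0.3740 × 0.24531438 = 0.366990 (base)
P(M+2) = C(4,1) × 0.37400^3 × 0.62600^1 = 4 × 0.05231362 × 0.6260 = 0.130993
Relative intensity = 0.130993 / 0.366990 × 100 = 35.69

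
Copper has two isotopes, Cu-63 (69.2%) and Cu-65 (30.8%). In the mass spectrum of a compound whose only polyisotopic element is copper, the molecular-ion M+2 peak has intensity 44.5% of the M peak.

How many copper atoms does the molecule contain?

The M+2/M ratio from n Cu atoms is n · q/p = n · 0.308/0.692.
n = 0.445 × 0.692/0.308 = 1.00 ≈ 1

1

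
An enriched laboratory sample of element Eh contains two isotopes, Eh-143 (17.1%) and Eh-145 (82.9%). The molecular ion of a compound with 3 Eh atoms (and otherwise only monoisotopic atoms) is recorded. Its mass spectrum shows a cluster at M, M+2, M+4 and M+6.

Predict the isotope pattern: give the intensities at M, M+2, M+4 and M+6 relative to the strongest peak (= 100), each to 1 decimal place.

0.9 : 12.8 : 61.9 : 100.0

Each Eh atom is independently Eh-143 (p = 0.171) or Eh-145 (q = 0.829); the cluster is the binomial expansion (p + q)^3.
P(M) = 0.171^3 = 0.005000
P(M+2) = 3 × 0.171^2 × 0.829^1 = 0.072722
P(M+4) = 3 × 0.171^1 × 0.829^2 = 0.352555
P(M+6) = 0.829^3 = 0.569723
The M+6 peak is largest (0.569723); scaling to 100 gives 0.9 : 12.8 : 61.9 : 100.0.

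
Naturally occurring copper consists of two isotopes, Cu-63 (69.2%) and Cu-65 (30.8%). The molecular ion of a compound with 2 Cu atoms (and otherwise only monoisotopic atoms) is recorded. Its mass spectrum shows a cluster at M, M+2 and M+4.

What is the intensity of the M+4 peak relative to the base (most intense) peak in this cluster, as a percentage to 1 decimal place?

(0.692 + 0.308)^2 gives M 0.4789, M+2 0.4263, M+4 0.0949; the largest is M.
P(M) = C(2,0) × 0.692^2 × 0.308^0 = 1 × 0.478864 × 1.0000 = 0.478864 (base)
P(M+4) = C(2,2) × 0.692^0 × 0.308^2 = 1 × 1.0000 × 0.094864 = 0.094864
Relative intensity = 0.094864 / 0.478864 × 100 = 19.8

19.8%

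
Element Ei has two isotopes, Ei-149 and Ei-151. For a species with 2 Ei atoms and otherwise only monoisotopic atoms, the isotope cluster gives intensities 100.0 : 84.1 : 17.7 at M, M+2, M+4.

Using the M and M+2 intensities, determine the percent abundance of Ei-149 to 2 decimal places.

70.40%

If p is the fraction of Ei that is Ei-149, then I(M+2)/I(M) = [C(2,1)·p^1·(1−p)] / p^2 = 2·(1−p)/p = 84.1/100.0 = 0.8410
(1−p)/p = 0.8410/2 = 0.4205  ⇒  p = 1/(1 + 0.4205) = 0.7040
Ei-149: 70.40%, Ei-151: 29.60%.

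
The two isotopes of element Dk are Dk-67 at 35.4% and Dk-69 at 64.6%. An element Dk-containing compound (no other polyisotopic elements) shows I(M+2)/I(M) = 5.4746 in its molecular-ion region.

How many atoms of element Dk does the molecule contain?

With n Dk atoms, P(M+2)/P(M) = C(n,1)·p^(n−1)q / p^n = n·q/p = n · 0.646/0.354.
n = 5.4746 × 0.354/0.646 = 3.00 ≈ 3

3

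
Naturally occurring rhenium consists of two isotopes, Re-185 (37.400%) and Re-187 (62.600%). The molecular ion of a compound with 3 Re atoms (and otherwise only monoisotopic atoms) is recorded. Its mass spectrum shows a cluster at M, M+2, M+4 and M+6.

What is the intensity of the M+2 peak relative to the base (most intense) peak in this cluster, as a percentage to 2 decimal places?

59.74%

Binomial terms of (0.37400 + 0.62600)^3: M 0.0523, M+2 0.2627, M+4 0.4397, M+6 0.2453 → M+4 is the base peak.
P(M+4) = C(3,2) × 0.37400^1 × 0.62600^2 = 3 × 0.3740 × 0.391876 = 0.439685 (base)
P(M+2) = C(3,1) × 0.37400^2 × 0.62600^1 = 3 × 0.139876 × 0.6260 = 0.262687
Relative intensity = 0.262687 / 0.439685 × 100 = 59.74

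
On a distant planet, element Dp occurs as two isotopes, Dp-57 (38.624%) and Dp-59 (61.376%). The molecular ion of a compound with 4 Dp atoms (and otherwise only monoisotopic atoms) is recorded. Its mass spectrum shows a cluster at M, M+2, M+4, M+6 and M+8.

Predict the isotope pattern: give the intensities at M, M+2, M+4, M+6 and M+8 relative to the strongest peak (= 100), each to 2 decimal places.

The 4 Dp atoms are independent, so intensities follow the terms of (0.38624 + 0.61376)^4.
P(M) = 0.38624^4 = 0.022255
P(M+2) = 4 × 0.38624^3 × 0.61376^1 = 0.141459
P(M+4) = 6 × 0.38624^2 × 0.61376^2 = 0.337181
P(M+6) = 4 × 0.38624^1 × 0.61376^3 = 0.357201
P(M+8) = 0.61376^4 = 0.141904
The M+6 peak is largest (0.357201); scaling to 100 gives 6.23 : 39.60 : 94.40 : 100.00 : 39.73.

6.23 : 39.60 : 94.40 : 100.00 : 39.73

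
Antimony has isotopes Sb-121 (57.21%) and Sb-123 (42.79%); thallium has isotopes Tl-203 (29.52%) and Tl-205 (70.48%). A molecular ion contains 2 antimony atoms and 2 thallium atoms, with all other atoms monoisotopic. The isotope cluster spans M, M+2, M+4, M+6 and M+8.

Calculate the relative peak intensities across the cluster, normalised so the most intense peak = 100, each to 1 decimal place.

7.5 : 46.8 : 100.0 : 83.6 : 23.8

Antimony pattern (n=2): 0.32729841 : 0.48960318 : 0.18309841
Thallium pattern (n=2): 0.08714304 : 0.41611392 : 0.49674304
Convolve the two distributions (both contribute in 2-u steps):
  M: 0.32729841×0.08714304 = 0.028522
  M+2: 0.32729841×0.41611392 + 0.48960318×0.08714304 = 0.178859
  M+4: 0.32729841×0.49674304 + 0.48960318×0.41611392 + 0.18309841×0.08714304 = 0.382270
  M+6: 0.48960318×0.49674304 + 0.18309841×0.41611392 = 0.319397
  M+8: 0.18309841×0.49674304 = 0.090953
Scale to base peak (0.382270) = 100: 7.5 : 46.8 : 100.0 : 83.6 : 23.8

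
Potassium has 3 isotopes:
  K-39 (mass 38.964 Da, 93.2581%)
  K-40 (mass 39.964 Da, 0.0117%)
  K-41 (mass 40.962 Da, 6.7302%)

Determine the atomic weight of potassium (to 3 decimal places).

39.099 Da

The abundance-weighted mean is 0.932581 × 38.964 + 0.000117 × 39.964 + 0.067302 × 40.962
= 36.3371 + 0.0047 + 2.7568 = 39.0986 Da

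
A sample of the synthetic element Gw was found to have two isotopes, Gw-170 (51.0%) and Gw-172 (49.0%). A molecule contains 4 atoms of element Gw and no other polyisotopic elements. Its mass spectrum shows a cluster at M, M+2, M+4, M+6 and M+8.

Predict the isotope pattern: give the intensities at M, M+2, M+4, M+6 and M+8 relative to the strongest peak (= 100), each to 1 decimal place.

Expanding (0.510 + 0.490)^4:
P(M) = 0.510^4 = 0.067652
P(M+2) = 4 × 0.510^3 × 0.490^1 = 0.259996
P(M+4) = 6 × 0.510^2 × 0.490^2 = 0.374700
P(M+6) = 4 × 0.510^1 × 0.490^3 = 0.240004
P(M+8) = 0.490^4 = 0.057648
The M+4 peak is largest (0.374700); scaling to 100 gives 18.1 : 69.4 : 100.0 : 64.1 : 15.4.

18.1 : 69.4 : 100.0 : 64.1 : 15.4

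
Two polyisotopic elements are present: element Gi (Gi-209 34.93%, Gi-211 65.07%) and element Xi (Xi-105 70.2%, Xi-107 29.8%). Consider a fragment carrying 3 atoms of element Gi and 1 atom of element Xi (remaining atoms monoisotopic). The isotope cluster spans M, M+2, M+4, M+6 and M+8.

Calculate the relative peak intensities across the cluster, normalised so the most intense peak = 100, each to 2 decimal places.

7.82 : 47.04 : 100.00 : 85.14 : 21.47

Element Gi pattern (n=3): 0.04261826 : 0.23817668 : 0.44369185 : 0.27551321
Element Xi pattern (n=1): 0.7020 : 0.2980
Convolve the two distributions (both contribute in 2-u steps):
  M: 0.04261826×0.7020 = 0.029918
  M+2: 0.04261826×0.2980 + 0.23817668×0.7020 = 0.179900
  M+4: 0.23817668×0.2980 + 0.44369185×0.7020 = 0.382448
  M+6: 0.44369185×0.2980 + 0.27551321×0.7020 = 0.325630
  M+8: 0.27551321×0.2980 = 0.082103
Scale to base peak (0.382448) = 100: 7.82 : 47.04 : 100.00 : 85.14 : 21.47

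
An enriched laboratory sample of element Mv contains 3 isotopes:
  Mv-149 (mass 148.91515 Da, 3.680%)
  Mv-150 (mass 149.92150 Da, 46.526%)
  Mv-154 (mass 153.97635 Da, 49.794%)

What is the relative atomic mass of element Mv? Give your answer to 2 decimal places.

151.90 Da

Average mass = Σ (abundance × isotope mass) = 0.03680 × 148.91515 + 0.46526 × 149.92150 + 0.49794 × 153.97635
= 5.480078 + 69.752477 + 76.670984 = 151.903539 Da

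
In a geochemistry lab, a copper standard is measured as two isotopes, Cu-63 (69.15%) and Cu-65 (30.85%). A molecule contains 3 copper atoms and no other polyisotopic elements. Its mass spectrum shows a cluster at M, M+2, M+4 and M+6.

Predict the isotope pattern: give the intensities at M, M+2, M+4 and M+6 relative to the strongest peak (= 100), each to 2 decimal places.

Each Cu atom is independently Cu-63 (p = 0.6915) or Cu-65 (q = 0.3085); the cluster is the binomial expansion (p + q)^3.
P(M) = 0.6915^3 = 0.330656
P(M+2) = 3 × 0.6915^2 × 0.3085^1 = 0.442548
P(M+4) = 3 × 0.6915^1 × 0.3085^2 = 0.197435
P(M+6) = 0.3085^3 = 0.029361
The M+2 peak is largest (0.442548); scaling to 100 gives 74.72 : 100.00 : 44.61 : 6.63.

74.72 : 100.00 : 44.61 : 6.63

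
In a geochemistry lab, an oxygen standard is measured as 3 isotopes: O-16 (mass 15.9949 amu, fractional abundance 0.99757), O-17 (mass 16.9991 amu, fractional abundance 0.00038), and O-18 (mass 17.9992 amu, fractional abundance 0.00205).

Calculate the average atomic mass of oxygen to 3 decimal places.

15.999 amu

Average mass = Σ (abundance × isotope mass) = 0.99757 × 15.9949 + 0.00038 × 16.9991 + 0.00205 × 17.9992
= 15.95603 + 0.00646 + 0.03690 = 15.99939 amu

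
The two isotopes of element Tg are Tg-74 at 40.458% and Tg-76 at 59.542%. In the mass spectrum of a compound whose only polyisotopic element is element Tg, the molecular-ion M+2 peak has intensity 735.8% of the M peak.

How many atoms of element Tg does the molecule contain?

With n Tg atoms, P(M+2)/P(M) = C(n,1)·p^(n−1)q / p^n = n·q/p = n · 0.59542/0.40458.
n = 7.358 × 0.40458/0.59542 = 5.00 ≈ 5

5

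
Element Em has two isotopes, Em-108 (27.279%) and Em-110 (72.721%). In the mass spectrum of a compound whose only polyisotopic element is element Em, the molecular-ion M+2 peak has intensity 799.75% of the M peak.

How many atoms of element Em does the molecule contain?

For n independent Em atoms, I(M+2)/I(M) = n · (abundance Em-110) / (abundance Em-108) = n · 0.72721/0.27279.
n = 7.9975 × 0.27279/0.72721 = 3.00 ≈ 3

3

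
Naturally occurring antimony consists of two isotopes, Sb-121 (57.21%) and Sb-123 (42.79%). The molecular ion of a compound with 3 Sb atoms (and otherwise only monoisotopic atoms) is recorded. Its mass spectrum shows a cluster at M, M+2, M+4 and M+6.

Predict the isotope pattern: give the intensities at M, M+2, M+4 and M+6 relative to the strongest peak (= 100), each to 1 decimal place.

Each Sb atom is independently Sb-121 (p = 0.5721) or Sb-123 (q = 0.4279); the cluster is the binomial expansion (p + q)^3.
P(M) = 0.5721^3 = 0.187247
P(M+2) = 3 × 0.5721^2 × 0.4279^1 = 0.420153
P(M+4) = 3 × 0.5721^1 × 0.4279^2 = 0.314252
P(M+6) = 0.4279^3 = 0.078348
The M+2 peak is largest (0.420153); scaling to 100 gives 44.6 : 100.0 : 74.8 : 18.6.

44.6 : 100.0 : 74.8 : 18.6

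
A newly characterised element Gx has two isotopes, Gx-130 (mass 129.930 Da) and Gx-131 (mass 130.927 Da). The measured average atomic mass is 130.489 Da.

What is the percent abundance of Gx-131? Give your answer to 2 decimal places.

Writing the weighted mean with unknown fraction x of Gx-130:
129.930·x + 130.927·(1 − x) = 130.489
(129.930 − 130.927)·x = 130.489 − 130.927
x = -0.438 / -0.997 = 0.43932 → 43.93% Gx-130, 56.07% Gx-131.

56.07%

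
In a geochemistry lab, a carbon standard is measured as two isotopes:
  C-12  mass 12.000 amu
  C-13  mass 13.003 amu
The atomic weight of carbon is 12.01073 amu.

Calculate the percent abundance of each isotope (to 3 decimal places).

Writing the weighted mean with unknown fraction x of C-12:
12.000·x + 13.003·(1 − x) = 12.01073
(12.000 − 13.003)·x = 12.01073 − 13.003
x = -0.99227 / -1.003 = 0.98930 → 98.930% C-12, 1.070% C-13.

C-12: 98.930%, C-13: 1.070%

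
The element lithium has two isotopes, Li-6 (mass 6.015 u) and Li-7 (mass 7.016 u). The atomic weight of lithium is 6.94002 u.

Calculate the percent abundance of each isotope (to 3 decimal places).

Let x be the fractional abundance of Li-6; then Li-7 has abundance 1 − x.
6.015·x + 7.016·(1 − x) = 6.94002
(6.015 − 7.016)·x = 6.94002 − 7.016
x = -0.07598 / -1.001 = 0.07590 → 7.590% Li-6, 92.410% Li-7.

Li-6: 7.590%, Li-7: 92.410%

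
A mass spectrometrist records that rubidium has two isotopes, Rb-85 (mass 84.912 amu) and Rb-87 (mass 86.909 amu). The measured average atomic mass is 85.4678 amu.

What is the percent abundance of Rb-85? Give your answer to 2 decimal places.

Writing the weighted mean with unknown fraction x of Rb-85:
84.912·x + 86.909·(1 − x) = 85.4678
(84.912 − 86.909)·x = 85.4678 − 86.909
x = -1.4412 / -1.997 = 0.72168 → 72.17% Rb-85, 27.83% Rb-87.

72.17%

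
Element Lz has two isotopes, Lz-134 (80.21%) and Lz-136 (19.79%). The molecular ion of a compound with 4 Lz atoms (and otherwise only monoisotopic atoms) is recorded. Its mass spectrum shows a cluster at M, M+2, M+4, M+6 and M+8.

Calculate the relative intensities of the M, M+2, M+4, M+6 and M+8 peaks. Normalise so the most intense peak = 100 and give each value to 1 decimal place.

The 4 Lz atoms are independent, so intensities follow the terms of (0.8021 + 0.1979)^4.
P(M) = 0.8021^4 = 0.413918
P(M+2) = 4 × 0.8021^3 × 0.1979^1 = 0.408499
P(M+4) = 6 × 0.8021^2 × 0.1979^2 = 0.151182
P(M+6) = 4 × 0.8021^1 × 0.1979^3 = 0.024867
P(M+8) = 0.1979^4 = 0.001534
The M peak is largest (0.413918); scaling to 100 gives 100.0 : 98.7 : 36.5 : 6.0 : 0.4.

100.0 : 98.7 : 36.5 : 6.0 : 0.4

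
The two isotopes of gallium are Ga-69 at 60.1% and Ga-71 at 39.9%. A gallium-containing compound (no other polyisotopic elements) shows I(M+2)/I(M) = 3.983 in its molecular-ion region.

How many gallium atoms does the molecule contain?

The M+2/M ratio from n Ga atoms is n · q/p = n · 0.399/0.601.
n = 3.983 × 0.601/0.399 = 6.00 ≈ 6

6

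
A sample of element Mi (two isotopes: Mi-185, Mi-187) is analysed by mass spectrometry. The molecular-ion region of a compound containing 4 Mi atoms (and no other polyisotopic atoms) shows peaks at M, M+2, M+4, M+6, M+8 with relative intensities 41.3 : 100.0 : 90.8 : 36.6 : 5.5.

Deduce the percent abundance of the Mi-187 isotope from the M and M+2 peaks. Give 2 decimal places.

Write p for the Mi-185 fraction. I(M+2)/I(M) = [C(4,1)·p^3·(1−p)] / p^4 = 4·(1−p)/p = 100.0/41.3 = 2.4213
(1−p)/p = 2.4213/4 = 0.6053  ⇒  p = 1/(1 + 0.6053) = 0.6229
Mi-185: 62.29%, Mi-187: 37.71%.

37.71%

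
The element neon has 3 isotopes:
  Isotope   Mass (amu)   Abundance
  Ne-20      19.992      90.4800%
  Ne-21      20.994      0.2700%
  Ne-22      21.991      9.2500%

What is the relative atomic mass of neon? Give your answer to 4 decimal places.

20.1796 amu

Ar = Σ fᵢ·mᵢ = 0.904800 × 19.992 + 0.002700 × 20.994 + 0.092500 × 21.991
= 18.08876 + 0.05668 + 2.03417 = 20.17961 amu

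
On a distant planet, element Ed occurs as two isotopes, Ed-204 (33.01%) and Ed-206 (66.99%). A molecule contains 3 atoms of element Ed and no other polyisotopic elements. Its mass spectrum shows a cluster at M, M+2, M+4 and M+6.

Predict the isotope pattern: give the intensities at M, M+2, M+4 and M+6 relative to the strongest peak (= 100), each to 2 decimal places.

8.09 : 49.28 : 100.00 : 67.65

Expanding (0.3301 + 0.6699)^3:
P(M) = 0.3301^3 = 0.035970
P(M+2) = 3 × 0.3301^2 × 0.6699^1 = 0.218989
P(M+4) = 3 × 0.3301^1 × 0.6699^2 = 0.444413
P(M+6) = 0.6699^3 = 0.300628
The M+4 peak is largest (0.444413); scaling to 100 gives 8.09 : 49.28 : 100.00 : 67.65.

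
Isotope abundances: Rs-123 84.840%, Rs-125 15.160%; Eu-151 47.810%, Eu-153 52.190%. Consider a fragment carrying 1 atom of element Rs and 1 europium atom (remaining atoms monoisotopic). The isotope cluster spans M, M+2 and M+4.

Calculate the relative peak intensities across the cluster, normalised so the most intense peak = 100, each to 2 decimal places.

Element Rs pattern (n=1): 0.8484 : 0.1516
Europium pattern (n=1): 0.4781 : 0.5219
Convolve the two distributions (both contribute in 2-u steps):
  M: 0.8484×0.4781 = 0.405620
  M+2: 0.8484×0.5219 + 0.1516×0.4781 = 0.515260
  M+4: 0.1516×0.5219 = 0.079120
Scale to base peak (0.515260) = 100: 78.72 : 100.00 : 15.36

78.72 : 100.00 : 15.36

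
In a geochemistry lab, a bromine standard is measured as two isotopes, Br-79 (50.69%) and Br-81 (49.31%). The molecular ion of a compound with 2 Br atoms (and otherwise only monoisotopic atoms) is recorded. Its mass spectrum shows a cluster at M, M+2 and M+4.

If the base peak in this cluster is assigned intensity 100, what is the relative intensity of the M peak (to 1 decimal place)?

Term probabilities: M 0.2569, M+2 0.4999, M+4 0.2431. Base peak = M+2.
P(M+2) = C(2,1) × 0.5069^1 × 0.4931^1 = 2 × 0.5069 × 0.4931 = 0.499905 (base)
P(M) = C(2,0) × 0.5069^2 × 0.4931^0 = 1 × 0.25694761 × 1.0000 = 0.256948
Relative intensity = 0.256948 / 0.499905 × 100 = 51.4

51.4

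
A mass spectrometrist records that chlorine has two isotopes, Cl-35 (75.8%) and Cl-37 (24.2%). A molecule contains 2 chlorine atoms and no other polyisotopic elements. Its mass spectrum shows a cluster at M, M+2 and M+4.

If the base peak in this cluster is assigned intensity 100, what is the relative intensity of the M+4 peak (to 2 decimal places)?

Binomial terms of (0.758 + 0.242)^2: M 0.5746, M+2 0.3669, M+4 0.0586 → M is the base peak.
P(M) = C(2,0) × 0.758^2 × 0.242^0 = 1 × 0.574564 × 1.0000 = 0.574564 (base)
P(M+4) = C(2,2) × 0.758^0 × 0.242^2 = 1 × 1.0000 × 0.058564 = 0.058564
Relative intensity = 0.058564 / 0.574564 × 100 = 10.19

10.19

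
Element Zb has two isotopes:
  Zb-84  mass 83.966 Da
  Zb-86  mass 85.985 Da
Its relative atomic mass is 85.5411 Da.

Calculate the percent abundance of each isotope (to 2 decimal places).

Zb-84: 21.99%, Zb-86: 78.01%

Let x be the fractional abundance of Zb-84; then Zb-86 has abundance 1 − x.
83.966·x + 85.985·(1 − x) = 85.5411
(83.966 − 85.985)·x = 85.5411 − 85.985
x = -0.4439 / -2.019 = 0.21986 → 21.99% Zb-84, 78.01% Zb-86.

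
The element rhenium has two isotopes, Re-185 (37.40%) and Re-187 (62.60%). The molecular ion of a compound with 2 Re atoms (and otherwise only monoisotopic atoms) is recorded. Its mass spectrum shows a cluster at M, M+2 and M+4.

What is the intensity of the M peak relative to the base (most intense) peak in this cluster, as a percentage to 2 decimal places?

29.87%

Term probabilities: M 0.1399, M+2 0.4682, M+4 0.3919. Base peak = M+2.
P(M+2) = C(2,1) × 0.3740^1 × 0.6260^1 = 2 × 0.3740 × 0.6260 = 0.468248 (base)
P(M) = C(2,0) × 0.3740^2 × 0.6260^0 = 1 × 0.139876 × 1.0000 = 0.139876
Relative intensity = 0.139876 / 0.468248 × 100 = 29.87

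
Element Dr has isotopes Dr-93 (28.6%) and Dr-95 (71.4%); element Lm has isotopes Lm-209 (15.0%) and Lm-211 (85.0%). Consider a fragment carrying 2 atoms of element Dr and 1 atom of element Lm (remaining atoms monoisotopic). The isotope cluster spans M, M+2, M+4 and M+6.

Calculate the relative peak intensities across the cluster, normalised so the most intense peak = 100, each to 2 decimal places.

2.83 : 30.18 : 97.76 : 100.00

Element Dr pattern (n=2): 0.081796 : 0.408408 : 0.509796
Element Lm pattern (n=1): 0.1500 : 0.8500
Convolve the two distributions (both contribute in 2-u steps):
  M: 0.081796×0.1500 = 0.012269
  M+2: 0.081796×0.8500 + 0.408408×0.1500 = 0.130788
  M+4: 0.408408×0.8500 + 0.509796×0.1500 = 0.423616
  M+6: 0.509796×0.8500 = 0.433327
Scale to base peak (0.433327) = 100: 2.83 : 30.18 : 97.76 : 100.00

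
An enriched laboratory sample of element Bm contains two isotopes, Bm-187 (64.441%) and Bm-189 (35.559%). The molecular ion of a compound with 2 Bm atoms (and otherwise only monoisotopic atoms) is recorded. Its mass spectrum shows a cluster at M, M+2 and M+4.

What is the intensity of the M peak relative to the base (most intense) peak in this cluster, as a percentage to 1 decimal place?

Binomial terms of (0.64441 + 0.35559)^2: M 0.4153, M+2 0.4583, M+4 0.1264 → M+2 is the base peak.
P(M+2) = C(2,1) × 0.64441^1 × 0.35559^1 = 2 × 0.64441 × 0.35559 = 0.458292 (base)
P(M) = C(2,0) × 0.64441^2 × 0.35559^0 = 1 × 0.41526425 × 1.0000 = 0.415264
Relative intensity = 0.415264 / 0.458292 × 100 = 90.6

90.6%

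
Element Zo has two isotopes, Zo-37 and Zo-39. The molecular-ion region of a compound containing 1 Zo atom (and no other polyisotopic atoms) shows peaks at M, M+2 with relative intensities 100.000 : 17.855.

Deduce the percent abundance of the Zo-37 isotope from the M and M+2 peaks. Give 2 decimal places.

84.85%

Let p = fractional abundance of Zo-37. I(M+2)/I(M) = [C(1,1)·p^0·(1−p)] / p^1 = 1·(1−p)/p = 17.855/100.000 = 0.1786
(1−p)/p = 0.1786/1 = 0.1786  ⇒  p = 1/(1 + 0.1786) = 0.8485
Zo-37: 84.85%, Zo-39: 15.15%.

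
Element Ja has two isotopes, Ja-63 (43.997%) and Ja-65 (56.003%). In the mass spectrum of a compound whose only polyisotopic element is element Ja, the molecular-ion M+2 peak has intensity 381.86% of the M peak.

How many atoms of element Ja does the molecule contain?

The M+2/M ratio from n Ja atoms is n · q/p = n · 0.56003/0.43997.
n = 3.8186 × 0.43997/0.56003 = 3.00 ≈ 3

3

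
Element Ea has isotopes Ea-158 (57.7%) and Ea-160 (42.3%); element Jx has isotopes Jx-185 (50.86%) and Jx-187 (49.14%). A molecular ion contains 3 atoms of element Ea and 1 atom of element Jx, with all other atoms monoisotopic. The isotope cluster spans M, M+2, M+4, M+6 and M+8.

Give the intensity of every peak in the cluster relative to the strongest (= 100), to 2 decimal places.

Element Ea pattern (n=3): 0.19210003 : 0.4224869 : 0.3097261 : 0.07568697
Element Jx pattern (n=1): 0.5086 : 0.4914
Convolve the two distributions (both contribute in 2-u steps):
  M: 0.19210003×0.5086 = 0.097702
  M+2: 0.19210003×0.4914 + 0.4224869×0.5086 = 0.309275
  M+4: 0.4224869×0.4914 + 0.3097261×0.5086 = 0.365137
  M+6: 0.3097261×0.4914 + 0.07568697×0.5086 = 0.190694
  M+8: 0.07568697×0.4914 = 0.037193
Scale to base peak (0.365137) = 100: 26.76 : 84.70 : 100.00 : 52.23 : 10.19

26.76 : 84.70 : 100.00 : 52.23 : 10.19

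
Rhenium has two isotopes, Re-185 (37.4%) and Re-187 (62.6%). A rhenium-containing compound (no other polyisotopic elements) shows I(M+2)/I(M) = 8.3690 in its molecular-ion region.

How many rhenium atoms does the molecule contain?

5

With n Re atoms, P(M+2)/P(M) = C(n,1)·p^(n−1)q / p^n = n·q/p = n · 0.626/0.374.
n = 8.3690 × 0.374/0.626 = 5.00 ≈ 5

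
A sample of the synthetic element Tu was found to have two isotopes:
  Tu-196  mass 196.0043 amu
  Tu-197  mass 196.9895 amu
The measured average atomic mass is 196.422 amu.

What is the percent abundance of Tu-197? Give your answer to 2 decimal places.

42.40%

Writing the weighted mean with unknown fraction x of Tu-196:
196.0043·x + 196.9895·(1 − x) = 196.422
(196.0043 − 196.9895)·x = 196.422 − 196.9895
x = -0.5675 / -0.9852 = 0.57603 → 57.60% Tu-196, 42.40% Tu-197.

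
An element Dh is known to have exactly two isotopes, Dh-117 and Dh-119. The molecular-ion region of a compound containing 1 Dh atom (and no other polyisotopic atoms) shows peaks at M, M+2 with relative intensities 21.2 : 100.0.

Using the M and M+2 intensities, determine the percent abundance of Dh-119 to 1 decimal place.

Let p = fractional abundance of Dh-117. I(M+2)/I(M) = [C(1,1)·p^0·(1−p)] / p^1 = 1·(1−p)/p = 100.0/21.2 = 4.7170
(1−p)/p = 4.7170/1 = 4.7170  ⇒  p = 1/(1 + 4.7170) = 0.1749
Dh-117: 17.5%, Dh-119: 82.5%.

82.5%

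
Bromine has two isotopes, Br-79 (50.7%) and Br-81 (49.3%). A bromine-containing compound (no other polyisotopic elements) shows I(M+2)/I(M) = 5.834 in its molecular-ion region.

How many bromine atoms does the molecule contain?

With n Br atoms, P(M+2)/P(M) = C(n,1)·p^(n−1)q / p^n = n·q/p = n · 0.493/0.507.
n = 5.834 × 0.507/0.493 = 6.00 ≈ 6

6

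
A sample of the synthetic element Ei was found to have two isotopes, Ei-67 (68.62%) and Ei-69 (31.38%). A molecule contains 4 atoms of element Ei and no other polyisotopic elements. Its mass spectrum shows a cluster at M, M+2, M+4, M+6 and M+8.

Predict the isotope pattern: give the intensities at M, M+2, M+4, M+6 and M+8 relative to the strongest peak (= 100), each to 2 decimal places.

The 4 Ei atoms are independent, so intensities follow the terms of (0.6862 + 0.3138)^4.
P(M) = 0.6862^4 = 0.221719
P(M+2) = 4 × 0.6862^3 × 0.3138^1 = 0.405569
P(M+4) = 6 × 0.6862^2 × 0.3138^2 = 0.278201
P(M+6) = 4 × 0.6862^1 × 0.3138^3 = 0.084814
P(M+8) = 0.3138^4 = 0.009696
The M+2 peak is largest (0.405569); scaling to 100 gives 54.67 : 100.00 : 68.60 : 20.91 : 2.39.

54.67 : 100.00 : 68.60 : 20.91 : 2.39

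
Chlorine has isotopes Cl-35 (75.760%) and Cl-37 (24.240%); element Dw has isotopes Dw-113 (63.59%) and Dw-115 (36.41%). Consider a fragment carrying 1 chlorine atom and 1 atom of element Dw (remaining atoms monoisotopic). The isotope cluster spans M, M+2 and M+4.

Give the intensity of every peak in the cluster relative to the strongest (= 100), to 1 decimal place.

Chlorine pattern (n=1): 0.7576 : 0.2424
Element Dw pattern (n=1): 0.6359 : 0.3641
Convolve the two distributions (both contribute in 2-u steps):
  M: 0.7576×0.6359 = 0.481758
  M+2: 0.7576×0.3641 + 0.2424×0.6359 = 0.429984
  M+4: 0.2424×0.3641 = 0.088258
Scale to base peak (0.481758) = 100: 100.0 : 89.3 : 18.3

100.0 : 89.3 : 18.3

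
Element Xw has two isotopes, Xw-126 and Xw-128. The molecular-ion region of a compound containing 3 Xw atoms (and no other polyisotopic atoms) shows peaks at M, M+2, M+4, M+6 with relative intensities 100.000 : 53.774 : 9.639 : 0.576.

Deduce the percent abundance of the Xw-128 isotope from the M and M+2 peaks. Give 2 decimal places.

15.20%

Write p for the Xw-126 fraction. I(M+2)/I(M) = [C(3,1)·p^2·(1−p)] / p^3 = 3·(1−p)/p = 53.774/100.000 = 0.5377
(1−p)/p = 0.5377/3 = 0.1792  ⇒  p = 1/(1 + 0.1792) = 0.8480
Xw-126: 84.80%, Xw-128: 15.20%.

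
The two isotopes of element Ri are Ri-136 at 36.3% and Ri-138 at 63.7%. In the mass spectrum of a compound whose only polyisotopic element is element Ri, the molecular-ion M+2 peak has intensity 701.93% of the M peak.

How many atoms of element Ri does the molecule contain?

For n independent Ri atoms, I(M+2)/I(M) = n · (abundance Ri-138) / (abundance Ri-136) = n · 0.637/0.363.
n = 7.0193 × 0.363/0.637 = 4.00 ≈ 4

4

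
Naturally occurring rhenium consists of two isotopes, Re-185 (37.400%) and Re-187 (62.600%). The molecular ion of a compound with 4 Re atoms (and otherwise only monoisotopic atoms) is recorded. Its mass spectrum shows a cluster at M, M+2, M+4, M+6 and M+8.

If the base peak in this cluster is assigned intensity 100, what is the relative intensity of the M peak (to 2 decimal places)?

5.33

Term probabilities: M 0.0196, M+2 0.1310, M+4 0.3289, M+6 0.3670, M+8 0.1536. Base peak = M+6.
P(M+6) = C(4,3) × 0.37400^1 × 0.62600^3 = 4 × 0.3740 × 0.24531438 = 0.366990 (base)
P(M) = C(4,0) × 0.37400^4 × 0.62600^0 = 1 × 0.0195653 × 1.0000 = 0.019565
Relative intensity = 0.019565 / 0.366990 × 100 = 5.33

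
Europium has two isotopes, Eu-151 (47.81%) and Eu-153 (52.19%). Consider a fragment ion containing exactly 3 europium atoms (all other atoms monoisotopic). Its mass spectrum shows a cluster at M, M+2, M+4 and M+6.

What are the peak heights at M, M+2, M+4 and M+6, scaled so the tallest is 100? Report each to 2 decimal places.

27.97 : 91.61 : 100.00 : 36.39

The 3 Eu atoms are independent, so intensities follow the terms of (0.4781 + 0.5219)^3.
P(M) = 0.4781^3 = 0.109284
P(M+2) = 3 × 0.4781^2 × 0.5219^1 = 0.357887
P(M+4) = 3 × 0.4781^1 × 0.5219^2 = 0.390674
P(M+6) = 0.5219^3 = 0.142155
The M+4 peak is largest (0.390674); scaling to 100 gives 27.97 : 91.61 : 100.00 : 36.39.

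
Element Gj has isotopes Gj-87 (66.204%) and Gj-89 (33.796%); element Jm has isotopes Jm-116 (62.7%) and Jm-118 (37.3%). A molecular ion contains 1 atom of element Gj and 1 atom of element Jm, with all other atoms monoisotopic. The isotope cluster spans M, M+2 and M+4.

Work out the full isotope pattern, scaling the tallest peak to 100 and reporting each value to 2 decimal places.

Element Gj pattern (n=1): 0.66204 : 0.33796
Element Jm pattern (n=1): 0.6270 : 0.3730
Convolve the two distributions (both contribute in 2-u steps):
  M: 0.66204×0.6270 = 0.415099
  M+2: 0.66204×0.3730 + 0.33796×0.6270 = 0.458842
  M+4: 0.33796×0.3730 = 0.126059
Scale to base peak (0.458842) = 100: 90.47 : 100.00 : 27.47

90.47 : 100.00 : 27.47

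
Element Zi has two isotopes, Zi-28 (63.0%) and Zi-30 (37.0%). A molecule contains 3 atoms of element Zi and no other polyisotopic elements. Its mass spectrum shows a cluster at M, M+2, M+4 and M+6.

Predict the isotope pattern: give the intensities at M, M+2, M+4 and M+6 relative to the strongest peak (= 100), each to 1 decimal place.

The 3 Zi atoms are independent, so intensities follow the terms of (0.630 + 0.370)^3.
P(M) = 0.630^3 = 0.250047
P(M+2) = 3 × 0.630^2 × 0.370^1 = 0.440559
P(M+4) = 3 × 0.630^1 × 0.370^2 = 0.258741
P(M+6) = 0.370^3 = 0.050653
The M+2 peak is largest (0.440559); scaling to 100 gives 56.8 : 100.0 : 58.7 : 11.5.

56.8 : 100.0 : 58.7 : 11.5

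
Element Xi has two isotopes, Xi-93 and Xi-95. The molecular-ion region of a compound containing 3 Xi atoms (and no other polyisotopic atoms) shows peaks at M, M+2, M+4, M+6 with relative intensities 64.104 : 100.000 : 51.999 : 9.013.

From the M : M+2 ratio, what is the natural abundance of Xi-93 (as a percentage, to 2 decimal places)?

Write p for the Xi-93 fraction. I(M+2)/I(M) = [C(3,1)·p^2·(1−p)] / p^3 = 3·(1−p)/p = 100.000/64.104 = 1.5600
(1−p)/p = 1.5600/3 = 0.5200  ⇒  p = 1/(1 + 0.5200) = 0.6579
Xi-93: 65.79%, Xi-95: 34.21%.

65.79%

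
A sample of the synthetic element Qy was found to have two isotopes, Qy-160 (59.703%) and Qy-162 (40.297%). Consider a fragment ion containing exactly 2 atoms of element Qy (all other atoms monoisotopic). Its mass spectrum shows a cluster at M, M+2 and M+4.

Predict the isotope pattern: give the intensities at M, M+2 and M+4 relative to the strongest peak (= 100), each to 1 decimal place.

Expanding (0.59703 + 0.40297)^2:
P(M) = 0.59703^2 = 0.356445
P(M+2) = 2 × 0.59703^1 × 0.40297^1 = 0.481170
P(M+4) = 0.40297^2 = 0.162385
The M+2 peak is largest (0.481170); scaling to 100 gives 74.1 : 100.0 : 33.7.

74.1 : 100.0 : 33.7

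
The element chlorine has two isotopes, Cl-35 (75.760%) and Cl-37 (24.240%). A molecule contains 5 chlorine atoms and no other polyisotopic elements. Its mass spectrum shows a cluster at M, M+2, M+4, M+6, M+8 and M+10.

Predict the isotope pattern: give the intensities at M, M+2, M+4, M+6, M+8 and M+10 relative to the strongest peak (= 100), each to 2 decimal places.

The 5 Cl atoms are independent, so intensities follow the terms of (0.75760 + 0.24240)^5.
P(M) = 0.75760^5 = 0.249574
P(M+2) = 5 × 0.75760^4 × 0.24240^1 = 0.399266
P(M+4) = 10 × 0.75760^3 × 0.24240^2 = 0.255497
P(M+6) = 10 × 0.75760^2 × 0.24240^3 = 0.081748
P(M+8) = 5 × 0.75760^1 × 0.24240^4 = 0.013078
P(M+10) = 0.24240^5 = 0.000837
The M+2 peak is largest (0.399266); scaling to 100 gives 62.51 : 100.00 : 63.99 : 20.47 : 3.28 : 0.21.

62.51 : 100.00 : 63.99 : 20.47 : 3.28 : 0.21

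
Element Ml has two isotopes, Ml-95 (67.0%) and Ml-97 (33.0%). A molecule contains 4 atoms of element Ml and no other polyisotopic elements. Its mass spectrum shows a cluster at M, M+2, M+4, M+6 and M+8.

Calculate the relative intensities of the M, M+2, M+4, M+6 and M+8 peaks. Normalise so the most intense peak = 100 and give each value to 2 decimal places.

Expanding (0.670 + 0.330)^4:
P(M) = 0.670^4 = 0.201511
P(M+2) = 4 × 0.670^3 × 0.330^1 = 0.397007
P(M+4) = 6 × 0.670^2 × 0.330^2 = 0.293311
P(M+6) = 4 × 0.670^1 × 0.330^3 = 0.096311
P(M+8) = 0.330^4 = 0.011859
The M+2 peak is largest (0.397007); scaling to 100 gives 50.76 : 100.00 : 73.88 : 24.26 : 2.99.

50.76 : 100.00 : 73.88 : 24.26 : 2.99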